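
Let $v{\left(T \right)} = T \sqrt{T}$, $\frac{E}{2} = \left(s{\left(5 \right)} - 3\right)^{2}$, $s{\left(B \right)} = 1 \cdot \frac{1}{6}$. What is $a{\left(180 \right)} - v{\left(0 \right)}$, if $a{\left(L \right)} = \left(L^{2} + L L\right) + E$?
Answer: $\frac{1166689}{18} \approx 64816.0$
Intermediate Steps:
$s{\left(B \right)} = \frac{1}{6}$ ($s{\left(B \right)} = 1 \cdot \frac{1}{6} = \frac{1}{6}$)
$E = \frac{289}{18}$ ($E = 2 \left(\frac{1}{6} - 3\right)^{2} = 2 \left(- \frac{17}{6}\right)^{2} = 2 \cdot \frac{289}{36} = \frac{289}{18} \approx 16.056$)
$v{\left(T \right)} = T^{\frac{3}{2}}$
$a{\left(L \right)} = \frac{289}{18} + 2 L^{2}$ ($a{\left(L \right)} = \left(L^{2} + L L\right) + \frac{289}{18} = \left(L^{2} + L^{2}\right) + \frac{289}{18} = 2 L^{2} + \frac{289}{18} = \frac{289}{18} + 2 L^{2}$)
$a{\left(180 \right)} - v{\left(0 \right)} = \left(\frac{289}{18} + 2 \cdot 180^{2}\right) - 0^{\frac{3}{2}} = \left(\frac{289}{18} + 2 \cdot 32400\right) - 0 = \left(\frac{289}{18} + 64800\right) + 0 = \frac{1166689}{18} + 0 = \frac{1166689}{18}$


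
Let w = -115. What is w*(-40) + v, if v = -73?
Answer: 4527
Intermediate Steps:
w*(-40) + v = -115*(-40) - 73 = 4600 - 73 = 4527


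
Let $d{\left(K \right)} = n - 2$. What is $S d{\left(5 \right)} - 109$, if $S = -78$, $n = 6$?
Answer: $-421$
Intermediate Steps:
$d{\left(K \right)} = 4$ ($d{\left(K \right)} = 6 - 2 = 4$)
$S d{\left(5 \right)} - 109 = \left(-78\right) 4 - 109 = -312 - 109 = -421$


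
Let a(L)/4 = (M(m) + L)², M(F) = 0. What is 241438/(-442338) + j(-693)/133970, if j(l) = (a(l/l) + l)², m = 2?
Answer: 88820844419/29630010930 ≈ 2.9977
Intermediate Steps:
a(L) = 4*L² (a(L) = 4*(0 + L)² = 4*L²)
j(l) = (4 + l)² (j(l) = (4*(l/l)² + l)² = (4*1² + l)² = (4*1 + l)² = (4 + l)²)
241438/(-442338) + j(-693)/133970 = 241438/(-442338) + (4 - 693)²/133970 = 241438*(-1/442338) + (-689)²*(1/133970) = -120719/221169 + 474721*(1/133970) = -120719/221169 + 474721/133970 = 88820844419/29630010930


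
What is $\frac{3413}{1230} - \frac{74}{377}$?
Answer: $\frac{1195681}{463710} \approx 2.5785$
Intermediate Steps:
$\frac{3413}{1230} - \frac{74}{377} = \frac{1195681}{463710}$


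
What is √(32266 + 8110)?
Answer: 14*√206 ≈ 200.94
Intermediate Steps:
√(32266 + 8110) = √40376 = 14*√206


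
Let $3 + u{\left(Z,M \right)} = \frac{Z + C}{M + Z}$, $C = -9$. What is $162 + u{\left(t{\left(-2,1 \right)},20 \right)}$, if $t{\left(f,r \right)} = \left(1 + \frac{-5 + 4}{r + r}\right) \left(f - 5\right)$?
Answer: $\frac{5222}{33} \approx 158.24$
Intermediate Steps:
$t{\left(f,r \right)} = \left(1 - \frac{1}{2 r}\right) \left(-5 + f\right)$
$u{\left(Z,M \right)} = -3 + \frac{-9 + Z}{M + Z}$ ($u{\left(Z,M \right)} = -3 + \frac{Z - 9}{M + Z} = -3 + \frac{-9 + Z}{M + Z}$)
$162 + u{\left(t{\left(-2,1 \right)},20 \right)} = 162 + \frac{-9 - 60 - 2 \frac{5 - -2 + 2 \cdot 1 \left(-5 - 2\right)}{2 \cdot 1}}{20 + \frac{5 - -2 + 2 \cdot 1 \left(-5 - 2\right)}{2 \cdot 1}} = 162 + \frac{-9 - 60 - 2 \cdot \frac{1}{2} \cdot 1 \left(5 + 2 + 2 \cdot 1 \left(-7\right)\right)}{20 + \frac{1}{2} \cdot 1 \left(5 + 2 + 2 \cdot 1 \left(-7\right)\right)} = 162 + \frac{-9 - 60 - 2 \cdot \frac{1}{2} \cdot 1 \left(5 + 2 - 14\right)}{20 + \frac{1}{2} \cdot 1 \left(5 + 2 - 14\right)} = 162 + \frac{-9 - 60 - 2 \cdot \frac{1}{2} \cdot 1 \left(-7\right)}{20 + \frac{1}{2} \cdot 1 \left(-7\right)} = 162 + \frac{-9 - 60 - -7}{20 - \frac{7}{2}} = 162 + \frac{-9 - 60 + 7}{\frac{33}{2}} = 162 + \frac{2}{33} \left(-62\right) = 162 - \frac{124}{33} = \frac{5222}{33}$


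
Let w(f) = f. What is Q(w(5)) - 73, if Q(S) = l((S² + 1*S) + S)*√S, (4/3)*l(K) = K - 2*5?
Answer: -73 + 75*√5/4 ≈ -31.074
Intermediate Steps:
l(K) = -15/2 + 3*K/4 (l(K) = 3*(K - 2*5)/4 = 3*(K - 10)/4 = 3*(-10 + K)/4 = -15/2 + 3*K/4)
Q(S) = √S*(-15/2 + 3*S/2 + 3*S²/4) (Q(S) = (-15/2 + 3*((S² + 1*S) + S)/4)*√S = (-15/2 + 3*((S² + S) + S)/4)*√S = (-15/2 + 3*((S + S²) + S)/4)*√S = (-15/2 + 3*(S² + 2*S)/4)*√S = (-15/2 + (3*S/2 + 3*S²/4))*√S = (-15/2 + 3*S/2 + 3*S²/4)*√S = √S*(-15/2 + 3*S/2 + 3*S²/4))
Q(w(5)) - 73 = 3*√5*(-10 + 5*(2 + 5))/4 - 73 = 3*√5*(-10 + 5*7)/4 - 73 = 3*√5*(-10 + 35)/4 - 73 = (¾)*√5*25 - 73 = 75*√5/4 - 73 = -73 + 75*√5/4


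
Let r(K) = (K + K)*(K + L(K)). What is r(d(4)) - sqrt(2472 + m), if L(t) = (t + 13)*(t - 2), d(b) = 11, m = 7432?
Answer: 4994 - 4*sqrt(619) ≈ 4894.5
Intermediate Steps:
L(t) = (-2 + t)*(13 + t) (L(t) = (13 + t)*(-2 + t) = (-2 + t)*(13 + t))
r(K) = 2*K*(-26 + K**2 + 12*K) (r(K) = (K + K)*(K + (-26 + K**2 + 11*K)) = (2*K)*(-26 + K**2 + 12*K) = 2*K*(-26 + K**2 + 12*K))
r(d(4)) - sqrt(2472 + m) = 2*11*(-26 + 11**2 + 12*11) - sqrt(2472 + 7432) = 2*11*(-26 + 121 + 132) - sqrt(9904) = 2*11*227 - 4*sqrt(619) = 4994 - 4*sqrt(619)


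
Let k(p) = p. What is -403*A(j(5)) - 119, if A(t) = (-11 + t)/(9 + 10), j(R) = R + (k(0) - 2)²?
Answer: -1455/19 ≈ -76.579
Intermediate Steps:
j(R) = 4 + R (j(R) = R + (0 - 2)² = R + (-2)² = R + 4 = 4 + R)
A(t) = -11/19 + t/19 (A(t) = (-11 + t)/19 = (-11 + t)*(1/19) = -11/19 + t/19)
-403*A(j(5)) - 119 = -403*(-11/19 + (4 + 5)/19) - 119 = -403*(-11/19 + (1/19)*9) - 119 = -403*(-11/19 + 9/19) - 119 = -403*(-2/19) - 119 = 806/19 - 119 = -1455/19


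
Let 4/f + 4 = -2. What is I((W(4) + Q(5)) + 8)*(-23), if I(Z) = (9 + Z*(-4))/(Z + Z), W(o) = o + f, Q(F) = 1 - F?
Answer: 1403/44 ≈ 31.886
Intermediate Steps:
f = -⅔ (f = 4/(-4 - 2) = 4/(-6) = 4*(-⅙) = -⅔ ≈ -0.66667)
W(o) = -⅔ + o (W(o) = o - ⅔ = -⅔ + o)
I(Z) = (9 - 4*Z)/(2*Z) (I(Z) = (9 - 4*Z)/((2*Z)) = (9 - 4*Z)*(1/(2*Z)) = (9 - 4*Z)/(2*Z))
I((W(4) + Q(5)) + 8)*(-23) = (-2 + 9/(2*(((-⅔ + 4) + (1 - 1*5)) + 8)))*(-23) = (-2 + 9/(2*((10/3 + (1 - 5)) + 8)))*(-23) = (-2 + 9/(2*((10/3 - 4) + 8)))*(-23) = (-2 + 9/(2*(-⅔ + 8)))*(-23) = (-2 + 9/(2*(22/3)))*(-23) = (-2 + (9/2)*(3/22))*(-23) = (-2 + 27/44)*(-23) = -61/44*(-23) = 1403/44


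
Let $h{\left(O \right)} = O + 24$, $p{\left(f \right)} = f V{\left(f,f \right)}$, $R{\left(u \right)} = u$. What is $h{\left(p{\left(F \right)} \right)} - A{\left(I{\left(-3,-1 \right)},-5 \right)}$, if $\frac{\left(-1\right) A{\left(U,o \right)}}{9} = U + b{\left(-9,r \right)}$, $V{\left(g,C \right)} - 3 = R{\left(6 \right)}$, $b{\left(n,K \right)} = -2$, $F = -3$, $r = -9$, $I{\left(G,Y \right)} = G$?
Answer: $-48$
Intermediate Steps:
$V{\left(g,C \right)} = 9$ ($V{\left(g,C \right)} = 3 + 6 = 9$)
$A{\left(U,o \right)} = 18 - 9 U$ ($A{\left(U,o \right)} = - 9 \left(U - 2\right) = - 9 \left(-2 + U\right) = 18 - 9 U$)
$p{\left(f \right)} = 9 f$ ($p{\left(f \right)} = f 9 = 9 f$)
$h{\left(O \right)} = 24 + O$
$h{\left(p{\left(F \right)} \right)} - A{\left(I{\left(-3,-1 \right)},-5 \right)} = \left(24 + 9 \left(-3\right)\right) - \left(18 - -27\right) = \left(24 - 27\right) - \left(18 + 27\right) = -3 - 45 = -48$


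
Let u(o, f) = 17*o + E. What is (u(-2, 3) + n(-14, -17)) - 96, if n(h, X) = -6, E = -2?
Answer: -138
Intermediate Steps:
u(o, f) = -2 + 17*o (u(o, f) = 17*o - 2 = -2 + 17*o)
(u(-2, 3) + n(-14, -17)) - 96 = ((-2 + 17*(-2)) - 6) - 96 = ((-2 - 34) - 6) - 96 = (-36 - 6) - 96 = -42 - 96 = -138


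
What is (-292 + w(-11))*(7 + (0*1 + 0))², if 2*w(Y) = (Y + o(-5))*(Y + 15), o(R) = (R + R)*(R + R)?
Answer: -5586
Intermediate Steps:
o(R) = 4*R² (o(R) = (2*R)*(2*R) = 4*R²)
w(Y) = (15 + Y)*(100 + Y)/2 (w(Y) = ((Y + 4*(-5)²)*(Y + 15))/2 = ((Y + 4*25)*(15 + Y))/2 = ((Y + 100)*(15 + Y))/2 = ((100 + Y)*(15 + Y))/2 = ((15 + Y)*(100 + Y))/2 = (15 + Y)*(100 + Y)/2)
(-292 + w(-11))*(7 + (0*1 + 0))² = (-292 + (750 + (½)*(-11)² + (115/2)*(-11)))*(7 + (0*1 + 0))² = (-292 + (750 + (½)*121 - 1265/2))*(7 + (0 + 0))² = (-292 + (750 + 121/2 - 1265/2))*(7 + 0)² = (-292 + 178)*7² = -114*49 = -5586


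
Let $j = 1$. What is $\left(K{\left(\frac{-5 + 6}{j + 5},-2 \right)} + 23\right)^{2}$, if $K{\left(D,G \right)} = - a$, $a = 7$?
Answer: $256$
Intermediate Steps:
$K{\left(D,G \right)} = -7$ ($K{\left(D,G \right)} = \left(-1\right) 7 = -7$)
$\left(K{\left(\frac{-5 + 6}{j + 5},-2 \right)} + 23\right)^{2} = \left(-7 + 23\right)^{2} = 16^{2} = 256$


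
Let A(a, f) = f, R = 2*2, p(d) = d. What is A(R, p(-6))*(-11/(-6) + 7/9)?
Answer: -47/3 ≈ -15.667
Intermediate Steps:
R = 4
A(R, p(-6))*(-11/(-6) + 7/9) = -6*(-11/(-6) + 7/9) = -6*(-11*(-⅙) + 7*(⅑)) = -6*(11/6 + 7/9) = -6*47/18 = -47/3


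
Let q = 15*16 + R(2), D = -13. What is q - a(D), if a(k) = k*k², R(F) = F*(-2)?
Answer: 2433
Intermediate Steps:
R(F) = -2*F
a(k) = k³
q = 236 (q = 15*16 - 2*2 = 240 - 4 = 236)
q - a(D) = 236 - 1*(-13)³ = 236 - 1*(-2197) = 236 + 2197 = 2433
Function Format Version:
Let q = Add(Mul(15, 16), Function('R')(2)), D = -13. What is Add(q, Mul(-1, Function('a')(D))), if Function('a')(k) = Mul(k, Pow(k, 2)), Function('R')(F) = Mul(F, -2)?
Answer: 2433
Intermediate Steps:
Function('R')(F) = Mul(-2, F)
Function('a')(k) = Pow(k, 3)
q = 236 (q = Add(Mul(15, 16), Mul(-2, 2)) = Add(240, -4) = 236)
Add(q, Mul(-1, Function('a')(D))) = Add(236, Mul(-1, Pow(-13, 3))) = Add(236, Mul(-1, -2197)) = Add(236, 2197) = 2433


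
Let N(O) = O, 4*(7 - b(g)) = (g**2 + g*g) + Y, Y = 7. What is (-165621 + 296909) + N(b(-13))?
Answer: 524835/4 ≈ 1.3121e+5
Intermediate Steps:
b(g) = 21/4 - g**2/2 (b(g) = 7 - ((g**2 + g*g) + 7)/4 = 7 - ((g**2 + g**2) + 7)/4 = 7 - (2*g**2 + 7)/4 = 7 - (7 + 2*g**2)/4 = 7 + (-7/4 - g**2/2) = 21/4 - g**2/2)
(-165621 + 296909) + N(b(-13)) = (-165621 + 296909) + (21/4 - 1/2*(-13)**2) = 131288 + (21/4 - 1/2*169) = 131288 + (21/4 - 169/2) = 131288 - 317/4 = 524835/4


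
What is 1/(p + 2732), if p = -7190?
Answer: -1/4458 ≈ -0.00022432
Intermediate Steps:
1/(p + 2732) = 1/(-7190 + 2732) = 1/(-4458) = -1/4458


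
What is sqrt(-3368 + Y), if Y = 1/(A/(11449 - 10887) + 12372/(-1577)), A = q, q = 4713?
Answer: I*sqrt(773420191908054)/479337 ≈ 58.019*I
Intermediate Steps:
A = 4713
Y = 886274/479337 (Y = 1/(4713/(11449 - 10887) + 12372/(-1577)) = 1/(4713/562 + 12372*(-1/1577)) = 1/(4713*(1/562) - 12372/1577) = 1/(4713/562 - 12372/1577) = 1/(479337/886274) = 886274/479337 ≈ 1.8490)
sqrt(-3368 + Y) = sqrt(-3368 + 886274/479337) = sqrt(-1613520742/479337) = I*sqrt(773420191908054)/479337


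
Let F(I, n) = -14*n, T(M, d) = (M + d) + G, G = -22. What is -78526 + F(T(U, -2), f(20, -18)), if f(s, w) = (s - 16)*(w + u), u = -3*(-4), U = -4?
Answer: -78190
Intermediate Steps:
u = 12
T(M, d) = -22 + M + d (T(M, d) = (M + d) - 22 = -22 + M + d)
f(s, w) = (-16 + s)*(12 + w) (f(s, w) = (s - 16)*(w + 12) = (-16 + s)*(12 + w))
-78526 + F(T(U, -2), f(20, -18)) = -78526 - 14*(-192 - 16*(-18) + 12*20 + 20*(-18)) = -78526 - 14*(-192 + 288 + 240 - 360) = -78526 - 14*(-24) = -78526 + 336 = -78190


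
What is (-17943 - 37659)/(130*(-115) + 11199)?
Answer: 55602/3751 ≈ 14.823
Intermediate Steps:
(-17943 - 37659)/(130*(-115) + 11199) = -55602/(-14950 + 11199) = -55602/(-3751) = -55602*(-1/3751) = 55602/3751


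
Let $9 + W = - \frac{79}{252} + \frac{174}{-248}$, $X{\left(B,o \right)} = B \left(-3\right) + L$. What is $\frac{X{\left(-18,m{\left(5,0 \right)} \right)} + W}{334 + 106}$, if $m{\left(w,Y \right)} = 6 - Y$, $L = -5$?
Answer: $\frac{30455}{343728} \approx 0.088602$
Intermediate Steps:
$X{\left(B,o \right)} = -5 - 3 B$ ($X{\left(B,o \right)} = B \left(-3\right) - 5 = - 3 B - 5 = -5 - 3 B$)
$W = - \frac{39119}{3906}$ ($W = -9 + \left(- \frac{79}{252} + \frac{174}{-248}\right) = -9 + \left(\left(-79\right) \frac{1}{252} + 174 \left(- \frac{1}{248}\right)\right) = -9 - \frac{3965}{3906} = - \frac{39119}{3906} \approx -10.015$)
$\frac{X{\left(-18,m{\left(5,0 \right)} \right)} + W}{334 + 106} = \frac{\left(-5 - -54\right) - \frac{39119}{3906}}{334 + 106} = \frac{\left(-5 + 54\right) - \frac{39119}{3906}}{440} = \left(49 - \frac{39119}{3906}\right) \frac{1}{440} = \frac{152275}{3906} \cdot \frac{1}{440} = \frac{30455}{343728}$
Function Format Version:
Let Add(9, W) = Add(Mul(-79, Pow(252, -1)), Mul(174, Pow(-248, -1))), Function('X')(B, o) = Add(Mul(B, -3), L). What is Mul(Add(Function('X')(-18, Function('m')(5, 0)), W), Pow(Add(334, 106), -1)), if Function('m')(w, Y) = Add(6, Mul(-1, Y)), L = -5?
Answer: Rational(30455, 343728) ≈ 0.088602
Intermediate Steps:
Function('X')(B, o) = Add(-5, Mul(-3, B)) (Function('X')(B, o) = Add(Mul(B, -3), -5) = Add(Mul(-3, B), -5) = Add(-5, Mul(-3, B)))
W = Rational(-39119, 3906) (W = Add(-9, Add(Mul(-79, Pow(252, -1)), Mul(174, Pow(-248, -1)))) = Add(-9, Add(Mul(-79, Rational(1, 252)), Mul(174, Rational(-1, 248)))) = Add(-9, Add(Rational(-79, 252), Rational(-87, 124))) = Add(-9, Rational(-3965, 3906)) = Rational(-39119, 3906) ≈ -10.015)
Mul(Add(Function('X')(-18, Function('m')(5, 0)), W), Pow(Add(334, 106), -1)) = Mul(Add(Add(-5, Mul(-3, -18)), Rational(-39119, 3906)), Pow(Add(334, 106), -1)) = Mul(Add(Add(-5, 54), Rational(-39119, 3906)), Pow(440, -1)) = Mul(Add(49, Rational(-39119, 3906)), Rational(1, 440)) = Mul(Rational(152275, 3906), Rational(1, 440)) = Rational(30455, 343728)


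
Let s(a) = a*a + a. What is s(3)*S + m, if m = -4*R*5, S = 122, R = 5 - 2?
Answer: 1404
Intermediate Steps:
R = 3
s(a) = a + a**2 (s(a) = a**2 + a = a + a**2)
m = -60 (m = -4*3*5 = -12*5 = -60)
s(3)*S + m = (3*(1 + 3))*122 - 60 = (3*4)*122 - 60 = 12*122 - 60 = 1464 - 60 = 1404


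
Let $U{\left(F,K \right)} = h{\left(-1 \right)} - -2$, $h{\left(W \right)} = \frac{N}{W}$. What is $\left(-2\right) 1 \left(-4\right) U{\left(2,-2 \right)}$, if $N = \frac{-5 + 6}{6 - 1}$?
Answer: $\frac{72}{5} \approx 14.4$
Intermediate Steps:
$N = \frac{1}{5}$ ($N = 1 \cdot \frac{1}{5} = \frac{1}{5} \approx 0.2$)
$h{\left(W \right)} = \frac{1}{5 W}$
$U{\left(F,K \right)} = \frac{9}{5}$ ($U{\left(F,K \right)} = \frac{1}{5 \left(-1\right)} - -2 = \frac{1}{5} \left(-1\right) + 2 = - \frac{1}{5} + 2 = \frac{9}{5}$)
$\left(-2\right) 1 \left(-4\right) U{\left(2,-2 \right)} = \left(-2\right) 1 \left(-4\right) \frac{9}{5} = \left(-2\right) \left(-4\right) \frac{9}{5} = 8 \cdot \frac{9}{5} = \frac{72}{5}$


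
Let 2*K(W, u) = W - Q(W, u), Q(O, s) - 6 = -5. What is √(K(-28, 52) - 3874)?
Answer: I*√15554/2 ≈ 62.358*I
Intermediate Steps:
Q(O, s) = 1 (Q(O, s) = 6 - 5 = 1)
K(W, u) = -½ + W/2 (K(W, u) = (W - 1*1)/2 = (W - 1)/2 = (-1 + W)/2 = -½ + W/2)
√(K(-28, 52) - 3874) = √((-½ + (½)*(-28)) - 3874) = √((-½ - 14) - 3874) = √(-29/2 - 3874) = √(-7777/2) = I*√15554/2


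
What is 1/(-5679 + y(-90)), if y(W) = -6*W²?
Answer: -1/54279 ≈ -1.8423e-5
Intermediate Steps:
1/(-5679 + y(-90)) = 1/(-5679 - 6*(-90)²) = 1/(-5679 - 6*8100) = 1/(-5679 - 48600) = 1/(-54279) = -1/54279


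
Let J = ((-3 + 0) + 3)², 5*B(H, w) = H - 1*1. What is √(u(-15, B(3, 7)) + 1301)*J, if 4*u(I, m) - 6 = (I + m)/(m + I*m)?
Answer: 0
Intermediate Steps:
B(H, w) = -⅕ + H/5 (B(H, w) = (H - 1*1)/5 = (H - 1)/5 = (-1 + H)/5 = -⅕ + H/5)
u(I, m) = 3/2 + (I + m)/(4*(m + I*m)) (u(I, m) = 3/2 + ((I + m)/(m + I*m))/4 = 3/2 + (I + m)/(4*(m + I*m)))
J = 0 (J = (-3 + 3)² = 0² = 0)
√(u(-15, B(3, 7)) + 1301)*J = √((-15 + 7*(-⅕ + (⅕)*3) + 6*(-15)*(-⅕ + (⅕)*3))/(4*(-⅕ + (⅕)*3)*(1 - 15)) + 1301)*0 = √((¼)*(-15 + 7*(-⅕ + ⅗) + 6*(-15)*(-⅕ + ⅗))/((-⅕ + ⅗)*(-14)) + 1301)*0 = √((¼)*(-1/14)*(-15 + 7*(⅖) + 6*(-15)*(⅖))/(⅖) + 1301)*0 = √((¼)*(5/2)*(-1/14)*(-15 + 14/5 - 36) + 1301)*0 = √((¼)*(5/2)*(-1/14)*(-241/5) + 1301)*0 = √(241/112 + 1301)*0 = √(145953/112)*0 = (3*√113519/28)*0 = 0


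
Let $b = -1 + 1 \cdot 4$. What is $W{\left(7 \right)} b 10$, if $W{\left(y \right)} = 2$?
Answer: $60$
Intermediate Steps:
$b = 3$ ($b = -1 + 4 = 3$)
$W{\left(7 \right)} b 10 = 2 \cdot 3 \cdot 10 = 6 \cdot 10 = 60$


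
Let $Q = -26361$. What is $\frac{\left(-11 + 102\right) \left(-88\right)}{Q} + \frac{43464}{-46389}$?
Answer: $- \frac{258090464}{407620143} \approx -0.63316$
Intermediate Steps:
$\frac{\left(-11 + 102\right) \left(-88\right)}{Q} + \frac{43464}{-46389} = \frac{\left(-11 + 102\right) \left(-88\right)}{-26361} + \frac{43464}{-46389} = 91 \left(-88\right) \left(- \frac{1}{26361}\right) + 43464 \left(- \frac{1}{46389}\right) = \left(-8008\right) \left(- \frac{1}{26361}\right) - \frac{14488}{15463} = \frac{8008}{26361} - \frac{14488}{15463} = - \frac{258090464}{407620143}$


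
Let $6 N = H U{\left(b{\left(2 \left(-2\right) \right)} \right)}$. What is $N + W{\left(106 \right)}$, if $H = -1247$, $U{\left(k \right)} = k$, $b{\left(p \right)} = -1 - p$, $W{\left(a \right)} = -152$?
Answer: $- \frac{1551}{2} \approx -775.5$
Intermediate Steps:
$N = - \frac{1247}{2}$ ($N = \frac{\left(-1247\right) \left(-1 - 2 \left(-2\right)\right)}{6} = \frac{\left(-1247\right) \left(-1 - -4\right)}{6} = \frac{\left(-1247\right) \left(-1 + 4\right)}{6} = \frac{\left(-1247\right) 3}{6} = \frac{1}{6} \left(-3741\right) = - \frac{1247}{2} \approx -623.5$)
$N + W{\left(106 \right)} = - \frac{1247}{2} - 152 = - \frac{1551}{2}$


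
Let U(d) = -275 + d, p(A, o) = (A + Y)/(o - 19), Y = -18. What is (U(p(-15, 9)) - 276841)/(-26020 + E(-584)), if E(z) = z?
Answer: 307903/29560 ≈ 10.416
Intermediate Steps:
p(A, o) = (-18 + A)/(-19 + o) (p(A, o) = (A - 18)/(o - 19) = (-18 + A)/(-19 + o))
(U(p(-15, 9)) - 276841)/(-26020 + E(-584)) = ((-275 + (-18 - 15)/(-19 + 9)) - 276841)/(-26020 - 584) = ((-275 - 33/(-10)) - 276841)/(-26604) = ((-275 - 1/10*(-33)) - 276841)*(-1/26604) = ((-275 + 33/10) - 276841)*(-1/26604) = (-2717/10 - 276841)*(-1/26604) = -2771127/10*(-1/26604) = 307903/29560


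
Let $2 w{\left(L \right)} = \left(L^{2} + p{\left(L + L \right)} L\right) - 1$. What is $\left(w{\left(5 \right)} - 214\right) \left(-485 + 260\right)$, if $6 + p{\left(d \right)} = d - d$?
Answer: $48825$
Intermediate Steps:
$p{\left(d \right)} = -6$ ($p{\left(d \right)} = -6 + \left(d - d\right) = -6 + 0 = -6$)
$w{\left(L \right)} = - \frac{1}{2} + \frac{L^{2}}{2} - 3 L$ ($w{\left(L \right)} = \frac{\left(L^{2} - 6 L\right) - 1}{2} = \frac{-1 + L^{2} - 6 L}{2} = - \frac{1}{2} + \frac{L^{2}}{2} - 3 L$)
$\left(w{\left(5 \right)} - 214\right) \left(-485 + 260\right) = \left(\left(- \frac{1}{2} + \frac{5^{2}}{2} - 15\right) - 214\right) \left(-485 + 260\right) = \left(\left(- \frac{1}{2} + \frac{1}{2} \cdot 25 - 15\right) - 214\right) \left(-225\right) = \left(\left(- \frac{1}{2} + \frac{25}{2} - 15\right) - 214\right) \left(-225\right) = \left(-3 - 214\right) \left(-225\right) = \left(-217\right) \left(-225\right) = 48825$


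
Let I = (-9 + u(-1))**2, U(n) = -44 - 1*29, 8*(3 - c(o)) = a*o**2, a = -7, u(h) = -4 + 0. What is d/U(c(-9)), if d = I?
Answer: -169/73 ≈ -2.3151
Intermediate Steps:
u(h) = -4
c(o) = 3 + 7*o**2/8 (c(o) = 3 - (-7)*o**2/8 = 3 + 7*o**2/8)
U(n) = -73 (U(n) = -44 - 29 = -73)
I = 169 (I = (-9 - 4)**2 = (-13)**2 = 169)
d = 169
d/U(c(-9)) = 169/(-73) = 169*(-1/73) = -169/73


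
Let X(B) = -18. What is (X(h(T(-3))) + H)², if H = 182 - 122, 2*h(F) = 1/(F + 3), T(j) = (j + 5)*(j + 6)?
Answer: 1764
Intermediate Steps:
T(j) = (5 + j)*(6 + j)
h(F) = 1/(2*(3 + F)) (h(F) = 1/(2*(F + 3)) = 1/(2*(3 + F)))
H = 60
(X(h(T(-3))) + H)² = (-18 + 60)² = 42² = 1764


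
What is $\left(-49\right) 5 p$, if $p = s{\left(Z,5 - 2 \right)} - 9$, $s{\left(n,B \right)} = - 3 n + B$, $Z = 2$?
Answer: $2940$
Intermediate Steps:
$s{\left(n,B \right)} = B - 3 n$
$p = -12$ ($p = \left(\left(5 - 2\right) - 6\right) - 9 = \left(3 - 6\right) - 9 = -3 - 9 = -12$)
$\left(-49\right) 5 p = \left(-49\right) 5 \left(-12\right) = \left(-245\right) \left(-12\right) = 2940$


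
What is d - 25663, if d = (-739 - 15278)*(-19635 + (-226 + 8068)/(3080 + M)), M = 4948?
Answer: 140245808799/446 ≈ 3.1445e+8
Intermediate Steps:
d = 140257254497/446 (d = (-739 - 15278)*(-19635 + (-226 + 8068)/(3080 + 4948)) = -16017*(-19635 + 7842/8028) = -16017*(-19635 + 7842*(1/8028)) = -16017*(-19635 + 1307/1338) = -16017*(-26270323/1338) = 140257254497/446 ≈ 3.1448e+8)
d - 25663 = 140257254497/446 - 25663 = 140245808799/446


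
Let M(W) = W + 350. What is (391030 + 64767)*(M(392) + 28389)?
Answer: 13277822407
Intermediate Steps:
M(W) = 350 + W
(391030 + 64767)*(M(392) + 28389) = (391030 + 64767)*((350 + 392) + 28389) = 455797*(742 + 28389) = 455797*29131 = 13277822407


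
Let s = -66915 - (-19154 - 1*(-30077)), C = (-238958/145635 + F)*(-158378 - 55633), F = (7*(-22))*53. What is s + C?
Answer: 12115660632618/6935 ≈ 1.7470e+9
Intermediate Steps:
F = -8162 (F = -154*53 = -8162)
C = 12116200439148/6935 (C = (-238958/145635 - 8162)*(-158378 - 55633) = (-238958*1/145635 - 8162)*(-214011) = (-238958/145635 - 8162)*(-214011) = -1188911828/145635*(-214011) = 12116200439148/6935 ≈ 1.7471e+9)
s = -77838 (s = -66915 - (-19154 + 30077) = -66915 - 1*10923 = -66915 - 10923 = -77838)
s + C = -77838 + 12116200439148/6935 = 12115660632618/6935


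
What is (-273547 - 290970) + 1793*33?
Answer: -505348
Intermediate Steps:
(-273547 - 290970) + 1793*33 = -564517 + 59169 = -505348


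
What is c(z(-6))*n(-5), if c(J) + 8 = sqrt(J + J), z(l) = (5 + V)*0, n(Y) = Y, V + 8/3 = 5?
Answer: 40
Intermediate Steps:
V = 7/3 (V = -8/3 + 5 = 7/3 ≈ 2.3333)
z(l) = 0 (z(l) = (5 + 7/3)*0 = (22/3)*0 = 0)
c(J) = -8 + sqrt(2)*sqrt(J) (c(J) = -8 + sqrt(J + J) = -8 + sqrt(2*J) = -8 + sqrt(2)*sqrt(J))
c(z(-6))*n(-5) = (-8 + sqrt(2)*sqrt(0))*(-5) = (-8 + sqrt(2)*0)*(-5) = (-8 + 0)*(-5) = -8*(-5) = 40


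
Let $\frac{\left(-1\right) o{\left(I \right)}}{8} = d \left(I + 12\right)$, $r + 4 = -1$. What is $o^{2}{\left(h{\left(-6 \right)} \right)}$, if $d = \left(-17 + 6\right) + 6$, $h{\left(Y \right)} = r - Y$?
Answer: $270400$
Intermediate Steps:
$r = -5$ ($r = -4 - 1 = -5$)
$h{\left(Y \right)} = -5 - Y$
$d = -5$ ($d = -11 + 6 = -5$)
$o{\left(I \right)} = 480 + 40 I$ ($o{\left(I \right)} = - 8 \left(- 5 \left(I + 12\right)\right) = - 8 \left(- 5 \left(12 + I\right)\right) = - 8 \left(-60 - 5 I\right) = 480 + 40 I$)
$o^{2}{\left(h{\left(-6 \right)} \right)} = \left(480 + 40 \left(-5 - -6\right)\right)^{2} = \left(480 + 40 \left(-5 + 6\right)\right)^{2} = \left(480 + 40 \cdot 1\right)^{2} = \left(480 + 40\right)^{2} = 520^{2} = 270400$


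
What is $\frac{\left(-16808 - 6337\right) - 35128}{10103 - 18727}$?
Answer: $\frac{58273}{8624} \approx 6.7571$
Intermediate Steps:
$\frac{\left(-16808 - 6337\right) - 35128}{10103 - 18727} = \frac{\left(-16808 - 6337\right) - 35128}{-8624} = \left(-23145 - 35128\right) \left(- \frac{1}{8624}\right) = \left(-58273\right) \left(- \frac{1}{8624}\right) = \frac{58273}{8624}$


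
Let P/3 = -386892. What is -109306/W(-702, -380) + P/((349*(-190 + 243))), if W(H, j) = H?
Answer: 603519265/6492447 ≈ 92.957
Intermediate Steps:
P = -1160676 (P = 3*(-386892) = -1160676)
-109306/W(-702, -380) + P/((349*(-190 + 243))) = -109306/(-702) - 1160676*1/(349*(-190 + 243)) = -109306*(-1/702) - 1160676/(349*53) = 54653/351 - 1160676/18497 = 603519265/6492447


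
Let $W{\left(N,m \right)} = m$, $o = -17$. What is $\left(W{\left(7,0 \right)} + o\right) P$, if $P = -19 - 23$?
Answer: $714$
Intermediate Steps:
$P = -42$
$\left(W{\left(7,0 \right)} + o\right) P = \left(0 - 17\right) \left(-42\right) = \left(-17\right) \left(-42\right) = 714$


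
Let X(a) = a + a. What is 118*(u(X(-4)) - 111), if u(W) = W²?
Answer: -5546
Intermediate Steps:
X(a) = 2*a
118*(u(X(-4)) - 111) = 118*((2*(-4))² - 111) = 118*((-8)² - 111) = 118*(64 - 111) = 118*(-47) = -5546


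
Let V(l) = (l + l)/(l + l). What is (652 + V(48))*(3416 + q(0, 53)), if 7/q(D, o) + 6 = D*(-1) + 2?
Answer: 8918021/4 ≈ 2.2295e+6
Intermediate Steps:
q(D, o) = 7/(-4 - D) (q(D, o) = 7/(-6 + (D*(-1) + 2)) = 7/(-6 + (-D + 2)) = 7/(-6 + (2 - D)) = 7/(-4 - D))
V(l) = 1 (V(l) = (2*l)/((2*l)) = (2*l)*(1/(2*l)) = 1)
(652 + V(48))*(3416 + q(0, 53)) = (652 + 1)*(3416 - 7/(4 + 0)) = 653*(3416 - 7/4) = 653*(13657/4) = 8918021/4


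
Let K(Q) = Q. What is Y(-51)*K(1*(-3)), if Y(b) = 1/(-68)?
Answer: 3/68 ≈ 0.044118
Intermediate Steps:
Y(b) = -1/68
Y(-51)*K(1*(-3)) = -(-3)/68 = -1/68*(-3) = 3/68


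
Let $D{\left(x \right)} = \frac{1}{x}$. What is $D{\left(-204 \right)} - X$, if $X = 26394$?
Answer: $- \frac{5384377}{204} \approx -26394.0$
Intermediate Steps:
$D{\left(-204 \right)} - X = \frac{1}{-204} - 26394 = - \frac{1}{204} - 26394 = - \frac{5384377}{204}$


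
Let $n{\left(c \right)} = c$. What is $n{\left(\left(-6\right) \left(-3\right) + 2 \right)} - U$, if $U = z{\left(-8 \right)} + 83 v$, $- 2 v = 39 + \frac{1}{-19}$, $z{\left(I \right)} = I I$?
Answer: $\frac{29874}{19} \approx 1572.3$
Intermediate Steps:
$z{\left(I \right)} = I^{2}$
$v = - \frac{370}{19}$ ($v = - \frac{39 + \frac{1}{-19}}{2} = - \frac{39 - \frac{1}{19}}{2} = \left(- \frac{1}{2}\right) \frac{740}{19} = - \frac{370}{19} \approx -19.474$)
$U = - \frac{29494}{19}$ ($U = \left(-8\right)^{2} + 83 \left(- \frac{370}{19}\right) = 64 - \frac{30710}{19} = - \frac{29494}{19} \approx -1552.3$)
$n{\left(\left(-6\right) \left(-3\right) + 2 \right)} - U = \left(\left(-6\right) \left(-3\right) + 2\right) - - \frac{29494}{19} = \left(18 + 2\right) + \frac{29494}{19} = 20 + \frac{29494}{19} = \frac{29874}{19}$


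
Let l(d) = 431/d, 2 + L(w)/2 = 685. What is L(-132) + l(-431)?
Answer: 1365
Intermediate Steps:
L(w) = 1366 (L(w) = -4 + 2*685 = -4 + 1370 = 1366)
L(-132) + l(-431) = 1366 + 431/(-431) = 1366 + 431*(-1/431) = 1366 - 1 = 1365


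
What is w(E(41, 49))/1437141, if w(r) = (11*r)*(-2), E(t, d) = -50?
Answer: 1100/1437141 ≈ 0.00076541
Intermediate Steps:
w(r) = -22*r
w(E(41, 49))/1437141 = -22*(-50)/1437141 = 1100*(1/1437141) = 1100/1437141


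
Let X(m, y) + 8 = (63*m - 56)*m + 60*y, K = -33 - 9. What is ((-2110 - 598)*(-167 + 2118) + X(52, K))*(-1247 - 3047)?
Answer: 21978392424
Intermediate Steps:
K = -42
X(m, y) = -8 + 60*y + m*(-56 + 63*m) (X(m, y) = -8 + ((63*m - 56)*m + 60*y) = -8 + ((-56 + 63*m)*m + 60*y) = -8 + (m*(-56 + 63*m) + 60*y) = -8 + (60*y + m*(-56 + 63*m)) = -8 + 60*y + m*(-56 + 63*m))
((-2110 - 598)*(-167 + 2118) + X(52, K))*(-1247 - 3047) = ((-2110 - 598)*(-167 + 2118) + (-8 - 56*52 + 60*(-42) + 63*52²))*(-1247 - 3047) = (-2708*1951 + (-8 - 2912 - 2520 + 63*2704))*(-4294) = (-5283308 + (-8 - 2912 - 2520 + 170352))*(-4294) = (-5283308 + 164912)*(-4294) = -5118396*(-4294) = 21978392424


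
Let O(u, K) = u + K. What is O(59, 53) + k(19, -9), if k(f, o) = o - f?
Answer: 84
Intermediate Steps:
O(u, K) = K + u
O(59, 53) + k(19, -9) = (53 + 59) + (-9 - 1*19) = 112 + (-9 - 19) = 112 - 28 = 84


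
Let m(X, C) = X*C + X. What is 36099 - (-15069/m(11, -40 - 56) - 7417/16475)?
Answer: 124250682023/3443275 ≈ 36085.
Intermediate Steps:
m(X, C) = X + C*X (m(X, C) = C*X + X = X + C*X)
36099 - (-15069/m(11, -40 - 56) - 7417/16475) = 36099 - (-15069*1/(11*(1 + (-40 - 56))) - 7417/16475) = 36099 - (-15069*1/(11*(1 - 96)) - 7417*1/16475) = 36099 - (-15069/(11*(-95)) - 7417/16475) = 36099 - (-15069/(-1045) - 7417/16475) = 36099 - (-15069*(-1/1045) - 7417/16475) = 36099 - (15069/1045 - 7417/16475) = 36099 - 1*48102202/3443275 = 36099 - 48102202/3443275 = 124250682023/3443275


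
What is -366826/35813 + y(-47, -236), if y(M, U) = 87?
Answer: 2748905/35813 ≈ 76.757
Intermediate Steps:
-366826/35813 + y(-47, -236) = -366826/35813 + 87 = 2748905/35813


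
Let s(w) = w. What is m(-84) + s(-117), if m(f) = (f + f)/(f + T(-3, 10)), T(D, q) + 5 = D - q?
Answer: -1961/17 ≈ -115.35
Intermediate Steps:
T(D, q) = -5 + D - q (T(D, q) = -5 + (D - q) = -5 + D - q)
m(f) = 2*f/(-18 + f) (m(f) = (f + f)/(f + (-5 - 3 - 1*10)) = (2*f)/(f + (-5 - 3 - 10)) = (2*f)/(f - 18) = (2*f)/(-18 + f) = 2*f/(-18 + f))
m(-84) + s(-117) = 2*(-84)/(-18 - 84) - 117 = 2*(-84)/(-102) - 117 = 2*(-84)*(-1/102) - 117 = 28/17 - 117 = -1961/17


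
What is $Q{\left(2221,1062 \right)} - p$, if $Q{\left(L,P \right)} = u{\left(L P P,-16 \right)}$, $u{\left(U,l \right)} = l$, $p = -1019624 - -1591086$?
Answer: $-571478$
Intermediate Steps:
$p = 571462$ ($p = -1019624 + 1591086 = 571462$)
$Q{\left(L,P \right)} = -16$
$Q{\left(2221,1062 \right)} - p = -16 - 571462 = -571478$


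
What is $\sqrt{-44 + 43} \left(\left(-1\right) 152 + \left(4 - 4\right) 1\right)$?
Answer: $- 152 i \approx - 152.0 i$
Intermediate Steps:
$\sqrt{-44 + 43} \left(\left(-1\right) 152 + \left(4 - 4\right) 1\right) = \sqrt{-1} \left(-152 + 0 \cdot 1\right) = i \left(-152 + 0\right) = i \left(-152\right) = - 152 i$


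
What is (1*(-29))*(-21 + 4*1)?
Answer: 493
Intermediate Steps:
(1*(-29))*(-21 + 4*1) = -29*(-21 + 4) = -29*(-17) = 493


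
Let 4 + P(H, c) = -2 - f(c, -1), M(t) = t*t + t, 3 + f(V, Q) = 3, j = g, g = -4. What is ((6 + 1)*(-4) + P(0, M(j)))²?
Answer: 1156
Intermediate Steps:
j = -4
f(V, Q) = 0 (f(V, Q) = -3 + 3 = 0)
M(t) = t + t² (M(t) = t² + t = t + t²)
P(H, c) = -6 (P(H, c) = -4 + (-2 - 1*0) = -4 + (-2 + 0) = -4 - 2 = -6)
((6 + 1)*(-4) + P(0, M(j)))² = ((6 + 1)*(-4) - 6)² = (7*(-4) - 6)² = (-28 - 6)² = (-34)² = 1156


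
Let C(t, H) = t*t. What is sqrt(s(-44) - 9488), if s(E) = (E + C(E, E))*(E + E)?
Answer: 4*I*sqrt(10999) ≈ 419.5*I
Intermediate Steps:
C(t, H) = t**2
s(E) = 2*E*(E + E**2) (s(E) = (E + E**2)*(E + E) = (E + E**2)*(2*E) = 2*E*(E + E**2))
sqrt(s(-44) - 9488) = sqrt(2*(-44)**2*(1 - 44) - 9488) = sqrt(2*1936*(-43) - 9488) = sqrt(-166496 - 9488) = sqrt(-175984) = 4*I*sqrt(10999)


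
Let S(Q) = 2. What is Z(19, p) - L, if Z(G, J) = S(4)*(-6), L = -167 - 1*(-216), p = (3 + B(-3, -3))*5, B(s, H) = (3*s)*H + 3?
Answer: -61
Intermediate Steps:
B(s, H) = 3 + 3*H*s (B(s, H) = 3*H*s + 3 = 3 + 3*H*s)
p = 165 (p = (3 + (3 + 3*(-3)*(-3)))*5 = (3 + (3 + 27))*5 = (3 + 30)*5 = 33*5 = 165)
L = 49 (L = -167 + 216 = 49)
Z(G, J) = -12 (Z(G, J) = 2*(-6) = -12)
Z(19, p) - L = -12 - 1*49 = -12 - 49 = -61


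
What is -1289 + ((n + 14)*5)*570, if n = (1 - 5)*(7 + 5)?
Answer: -98189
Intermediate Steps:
n = -48 (n = -4*12 = -48)
-1289 + ((n + 14)*5)*570 = -1289 + ((-48 + 14)*5)*570 = -1289 - 34*5*570 = -1289 - 170*570 = -1289 - 96900 = -98189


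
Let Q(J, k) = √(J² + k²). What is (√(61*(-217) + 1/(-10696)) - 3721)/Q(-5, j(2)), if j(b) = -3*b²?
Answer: -3721/13 + I*√378592816322/69524 ≈ -286.23 + 8.8502*I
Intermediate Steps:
(√(61*(-217) + 1/(-10696)) - 3721)/Q(-5, j(2)) = (√(61*(-217) + 1/(-10696)) - 3721)/(√((-5)² + (-3*2²)²)) = (√(-13237 - 1/10696) - 3721)/(√(25 + (-3*4)²)) = (√(-141582953/10696) - 3721)/(√(25 + (-12)²)) = (I*√378592816322/5348 - 3721)/(√(25 + 144)) = (-3721 + I*√378592816322/5348)/(√169) = (-3721 + I*√378592816322/5348)/13 = (-3721 + I*√378592816322/5348)*(1/13) = -3721/13 + I*√378592816322/69524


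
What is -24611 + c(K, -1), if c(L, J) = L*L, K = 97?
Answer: -15202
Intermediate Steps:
c(L, J) = L**2
-24611 + c(K, -1) = -24611 + 97**2 = -24611 + 9409 = -15202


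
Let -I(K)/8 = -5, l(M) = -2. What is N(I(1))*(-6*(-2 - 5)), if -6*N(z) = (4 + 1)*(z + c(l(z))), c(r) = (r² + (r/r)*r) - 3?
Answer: -1365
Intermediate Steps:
I(K) = 40 (I(K) = -8*(-5) = 40)
c(r) = -3 + r + r² (c(r) = (r² + 1*r) - 3 = (r² + r) - 3 = (r + r²) - 3 = -3 + r + r²)
N(z) = ⅚ - 5*z/6 (N(z) = -(4 + 1)*(z + (-3 - 2 + (-2)²))/6 = -5*(z + (-3 - 2 + 4))/6 = -5*(z - 1)/6 = -5*(-1 + z)/6 = -(-5 + 5*z)/6 = ⅚ - 5*z/6)
N(I(1))*(-6*(-2 - 5)) = (⅚ - ⅚*40)*(-6*(-2 - 5)) = (⅚ - 100/3)*(-6*(-7)) = -65/2*42 = -1365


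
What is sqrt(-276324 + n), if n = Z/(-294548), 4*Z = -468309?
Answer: 3*I*sqrt(2663714220545407)/294548 ≈ 525.67*I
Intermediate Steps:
Z = -468309/4 (Z = (1/4)*(-468309) = -468309/4 ≈ -1.1708e+5)
n = 468309/1178192 (n = -468309/4/(-294548) = -468309/4*(-1/294548) = 468309/1178192 ≈ 0.39748)
sqrt(-276324 + n) = sqrt(-276324 + 468309/1178192) = sqrt(-325562257899/1178192) = 3*I*sqrt(2663714220545407)/294548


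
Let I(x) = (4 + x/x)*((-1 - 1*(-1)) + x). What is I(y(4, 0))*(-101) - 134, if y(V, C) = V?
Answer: -2154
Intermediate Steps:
I(x) = 5*x (I(x) = (4 + 1)*((-1 + 1) + x) = 5*(0 + x) = 5*x)
I(y(4, 0))*(-101) - 134 = (5*4)*(-101) - 134 = 20*(-101) - 134 = -2020 - 134 = -2154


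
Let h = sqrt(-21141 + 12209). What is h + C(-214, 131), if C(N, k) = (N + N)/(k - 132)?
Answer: 428 + 2*I*sqrt(2233) ≈ 428.0 + 94.509*I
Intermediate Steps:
C(N, k) = 2*N/(-132 + k) (C(N, k) = (2*N)/(-132 + k) = 2*N/(-132 + k))
h = 2*I*sqrt(2233) (h = sqrt(-8932) = 2*I*sqrt(2233) ≈ 94.509*I)
h + C(-214, 131) = 2*I*sqrt(2233) + 2*(-214)/(-132 + 131) = 2*I*sqrt(2233) + 2*(-214)/(-1) = 2*I*sqrt(2233) + 2*(-214)*(-1) = 2*I*sqrt(2233) + 428 = 428 + 2*I*sqrt(2233)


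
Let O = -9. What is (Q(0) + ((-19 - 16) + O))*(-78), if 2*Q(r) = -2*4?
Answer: 3744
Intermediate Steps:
Q(r) = -4 (Q(r) = (-2*4)/2 = (½)*(-8) = -4)
(Q(0) + ((-19 - 16) + O))*(-78) = (-4 + ((-19 - 16) - 9))*(-78) = (-4 + (-35 - 9))*(-78) = (-4 - 44)*(-78) = -48*(-78) = 3744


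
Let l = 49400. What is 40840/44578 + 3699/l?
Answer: 1091195011/1101076600 ≈ 0.99103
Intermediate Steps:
40840/44578 + 3699/l = 40840/44578 + 3699/49400 = 40840*(1/44578) + 3699*(1/49400) = 20420/22289 + 3699/49400 = 1091195011/1101076600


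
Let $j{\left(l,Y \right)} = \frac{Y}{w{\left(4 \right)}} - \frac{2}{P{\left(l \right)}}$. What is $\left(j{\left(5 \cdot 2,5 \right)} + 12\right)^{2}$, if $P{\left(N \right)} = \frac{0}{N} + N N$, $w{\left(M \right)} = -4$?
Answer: $\frac{1151329}{10000} \approx 115.13$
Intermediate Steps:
$P{\left(N \right)} = N^{2}$ ($P{\left(N \right)} = 0 + N^{2} = N^{2}$)
$j{\left(l,Y \right)} = - \frac{2}{l^{2}} - \frac{Y}{4}$ ($j{\left(l,Y \right)} = \frac{Y}{-4} - \frac{2}{l^{2}} = Y \left(- \frac{1}{4}\right) - \frac{2}{l^{2}} = - \frac{Y}{4} - \frac{2}{l^{2}} = - \frac{2}{l^{2}} - \frac{Y}{4}$)
$\left(j{\left(5 \cdot 2,5 \right)} + 12\right)^{2} = \left(\left(- \frac{2}{100} - \frac{5}{4}\right) + 12\right)^{2} = \left(\left(\left(-2\right) \frac{1}{100} - \frac{5}{4}\right) + 12\right)^{2} = \left(\left(- \frac{1}{50} - \frac{5}{4}\right) + 12\right)^{2} = \left(- \frac{127}{100} + 12\right)^{2} = \left(\frac{1073}{100}\right)^{2} = \frac{1151329}{10000}$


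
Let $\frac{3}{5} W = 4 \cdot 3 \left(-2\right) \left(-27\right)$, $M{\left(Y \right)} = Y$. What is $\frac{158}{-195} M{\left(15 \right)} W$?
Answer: $- \frac{170640}{13} \approx -13126.0$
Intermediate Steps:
$W = 1080$ ($W = \frac{5 \cdot 4 \cdot 3 \left(-2\right) \left(-27\right)}{3} = \frac{5 \cdot 12 \left(-2\right) \left(-27\right)}{3} = \frac{5 \left(\left(-24\right) \left(-27\right)\right)}{3} = \frac{5}{3} \cdot 648 = 1080$)
$\frac{158}{-195} M{\left(15 \right)} W = \frac{158}{-195} \cdot 15 \cdot 1080 = 158 \left(- \frac{1}{195}\right) 15 \cdot 1080 = \left(- \frac{158}{195}\right) 15 \cdot 1080 = \left(- \frac{158}{13}\right) 1080 = - \frac{170640}{13}$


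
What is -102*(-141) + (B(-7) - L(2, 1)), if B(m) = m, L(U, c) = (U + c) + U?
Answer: 14370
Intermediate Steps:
L(U, c) = c + 2*U
-102*(-141) + (B(-7) - L(2, 1)) = -102*(-141) + (-7 - (1 + 2*2)) = 14382 + (-7 - (1 + 4)) = 14382 + (-7 - 1*5) = 14382 + (-7 - 5) = 14382 - 12 = 14370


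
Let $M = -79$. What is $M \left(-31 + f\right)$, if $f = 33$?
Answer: $-158$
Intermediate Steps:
$M \left(-31 + f\right) = - 79 \left(-31 + 33\right) = \left(-79\right) 2 = -158$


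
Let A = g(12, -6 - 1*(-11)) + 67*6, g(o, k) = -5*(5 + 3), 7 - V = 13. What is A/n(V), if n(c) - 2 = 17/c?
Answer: -2172/5 ≈ -434.40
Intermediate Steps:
V = -6 (V = 7 - 1*13 = 7 - 13 = -6)
n(c) = 2 + 17/c
g(o, k) = -40 (g(o, k) = -5*8 = -40)
A = 362 (A = -40 + 67*6 = -40 + 402 = 362)
A/n(V) = 362/(2 + 17/(-6)) = 362/(2 + 17*(-1/6)) = 362/(2 - 17/6) = 362/(-5/6) = 362*(-6/5) = -2172/5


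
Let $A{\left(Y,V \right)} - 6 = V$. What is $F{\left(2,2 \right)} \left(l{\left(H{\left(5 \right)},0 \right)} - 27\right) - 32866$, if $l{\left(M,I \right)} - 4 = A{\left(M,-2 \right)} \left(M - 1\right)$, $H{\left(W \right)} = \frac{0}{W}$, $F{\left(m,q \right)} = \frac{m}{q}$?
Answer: $-32893$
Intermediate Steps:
$A{\left(Y,V \right)} = 6 + V$
$H{\left(W \right)} = 0$
$l{\left(M,I \right)} = 4 M$ ($l{\left(M,I \right)} = 4 + \left(6 - 2\right) \left(M - 1\right) = 4 + 4 \left(-1 + M\right) = 4 + \left(-4 + 4 M\right) = 4 M$)
$F{\left(2,2 \right)} \left(l{\left(H{\left(5 \right)},0 \right)} - 27\right) - 32866 = \frac{2}{2} \left(4 \cdot 0 - 27\right) - 32866 = 2 \cdot \frac{1}{2} \left(0 - 27\right) - 32866 = 1 \left(-27\right) - 32866 = -27 - 32866 = -32893$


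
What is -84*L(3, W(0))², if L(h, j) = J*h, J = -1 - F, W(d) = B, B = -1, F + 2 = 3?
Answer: -3024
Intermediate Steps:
F = 1 (F = -2 + 3 = 1)
W(d) = -1
J = -2 (J = -1 - 1*1 = -1 - 1 = -2)
L(h, j) = -2*h
-84*L(3, W(0))² = -84*(-2*3)² = -84*(-6)² = -84*36 = -3024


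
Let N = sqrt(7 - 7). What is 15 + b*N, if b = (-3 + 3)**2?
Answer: 15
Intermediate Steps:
N = 0 (N = sqrt(0) = 0)
b = 0 (b = 0**2 = 0)
15 + b*N = 15 + 0*0 = 15 + 0 = 15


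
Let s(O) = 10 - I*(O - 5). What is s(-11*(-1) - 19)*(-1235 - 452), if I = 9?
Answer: -214249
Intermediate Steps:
s(O) = 55 - 9*O (s(O) = 10 - 9*(O - 5) = 10 - 9*(-5 + O) = 10 - (-45 + 9*O) = 10 + (45 - 9*O) = 55 - 9*O)
s(-11*(-1) - 19)*(-1235 - 452) = (55 - 9*(-11*(-1) - 19))*(-1235 - 452) = (55 - 9*(11 - 19))*(-1687) = (55 - 9*(-8))*(-1687) = (55 + 72)*(-1687) = 127*(-1687) = -214249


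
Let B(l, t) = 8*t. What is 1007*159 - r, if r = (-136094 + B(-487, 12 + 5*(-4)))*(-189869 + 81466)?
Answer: -14759775561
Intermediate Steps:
r = 14759935674 (r = (-136094 + 8*(12 + 5*(-4)))*(-189869 + 81466) = (-136094 + 8*(12 - 20))*(-108403) = (-136094 + 8*(-8))*(-108403) = (-136094 - 64)*(-108403) = -136158*(-108403) = 14759935674)
1007*159 - r = 1007*159 - 1*14759935674 = 160113 - 14759935674 = -14759775561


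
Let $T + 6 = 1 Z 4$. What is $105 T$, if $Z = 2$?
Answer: $210$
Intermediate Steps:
$T = 2$ ($T = -6 + 1 \cdot 2 \cdot 4 = -6 + 2 \cdot 4 = -6 + 8 = 2$)
$105 T = 105 \cdot 2 = 210$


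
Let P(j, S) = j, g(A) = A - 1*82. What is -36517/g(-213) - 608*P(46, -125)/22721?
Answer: 821452197/6702695 ≈ 122.56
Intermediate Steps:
g(A) = -82 + A (g(A) = A - 82 = -82 + A)
-36517/g(-213) - 608*P(46, -125)/22721 = -36517/(-82 - 213) - 608/(22721/46) = -36517/(-295) - 608/(22721*(1/46)) = -36517*(-1/295) - 608/22721/46 = 36517/295 - 608*46/22721 = 36517/295 - 27968/22721 = 821452197/6702695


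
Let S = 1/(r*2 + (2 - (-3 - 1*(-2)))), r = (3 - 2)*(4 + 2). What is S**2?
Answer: 1/225 ≈ 0.0044444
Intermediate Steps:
r = 6 (r = 1*6 = 6)
S = 1/15 (S = 1/(6*2 + (2 - (-3 - 1*(-2)))) = 1/(12 + (2 - (-3 + 2))) = 1/(12 + (2 - 1*(-1))) = 1/(12 + (2 + 1)) = 1/(12 + 3) = 1/15 ≈ 0.066667)
S**2 = (1/15)**2 = 1/225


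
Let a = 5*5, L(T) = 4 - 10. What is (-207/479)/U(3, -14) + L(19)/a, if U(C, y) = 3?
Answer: -4599/11975 ≈ -0.38405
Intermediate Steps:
L(T) = -6
a = 25
(-207/479)/U(3, -14) + L(19)/a = -207/479/3 - 6/25 = -207*1/479*(⅓) - 6*1/25 = -207/479*⅓ - 6/25 = -69/479 - 6/25 = -4599/11975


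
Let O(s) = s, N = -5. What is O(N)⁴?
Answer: 625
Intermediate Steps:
O(N)⁴ = (-5)⁴ = 625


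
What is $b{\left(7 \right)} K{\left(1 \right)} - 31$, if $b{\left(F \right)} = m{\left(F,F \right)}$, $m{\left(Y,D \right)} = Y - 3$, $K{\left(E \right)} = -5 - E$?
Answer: $-55$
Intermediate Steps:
$m{\left(Y,D \right)} = -3 + Y$ ($m{\left(Y,D \right)} = Y - 3 = -3 + Y$)
$b{\left(F \right)} = -3 + F$
$b{\left(7 \right)} K{\left(1 \right)} - 31 = \left(-3 + 7\right) \left(-5 - 1\right) - 31 = 4 \left(-5 - 1\right) - 31 = 4 \left(-6\right) - 31 = -24 - 31 = -55$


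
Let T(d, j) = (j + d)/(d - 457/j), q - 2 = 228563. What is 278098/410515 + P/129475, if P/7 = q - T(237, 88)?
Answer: 113060761730253/8673888103363 ≈ 13.035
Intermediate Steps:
q = 228565 (q = 2 + 228563 = 228565)
T(d, j) = (d + j)/(d - 457/j)
P = 32637281845/20399 (P = 7*(228565 - 88*(237 + 88)/(-457 + 237*88)) = 7*(228565 - 88*325/(-457 + 20856)) = 7*(228565 - 88*325/20399) = 7*(228565 - 1*28600/20399) = 7*(228565 - 28600/20399) = 7*(4662468835/20399) = 32637281845/20399 ≈ 1.5999e+6)
278098/410515 + P/129475 = 278098/410515 + (32637281845/20399)/129475 = 278098*(1/410515) + (32637281845/20399)*(1/129475) = 278098/410515 + 6527456369/528232105 = 113060761730253/8673888103363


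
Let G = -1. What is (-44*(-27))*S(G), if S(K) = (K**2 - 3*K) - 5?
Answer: -1188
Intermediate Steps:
S(K) = -5 + K**2 - 3*K
(-44*(-27))*S(G) = (-44*(-27))*(-5 + (-1)**2 - 3*(-1)) = 1188*(-5 + 1 + 3) = 1188*(-1) = -1188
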